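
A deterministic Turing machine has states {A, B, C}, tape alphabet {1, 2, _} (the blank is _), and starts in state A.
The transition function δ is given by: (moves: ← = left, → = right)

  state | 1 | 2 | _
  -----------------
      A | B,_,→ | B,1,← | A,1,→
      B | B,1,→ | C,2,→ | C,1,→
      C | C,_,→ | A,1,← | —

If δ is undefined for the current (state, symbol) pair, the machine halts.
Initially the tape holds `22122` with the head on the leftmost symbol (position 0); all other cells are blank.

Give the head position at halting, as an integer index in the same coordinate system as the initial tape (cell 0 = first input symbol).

6

state=A head=0 tape=_[2]2122__   (A,2)→(B,1,←)
state=B head=-1 tape=[_]12122__   (B,_)→(C,1,→)
state=C head=0 tape=1[1]2122__   (C,1)→(C,_,→)
state=C head=1 tape=1_[2]122__   (C,2)→(A,1,←)
state=A head=0 tape=1[_]1122__   (A,_)→(A,1,→)
state=A head=1 tape=11[1]122__   (A,1)→(B,_,→)
state=B head=2 tape=11_[1]22__   (B,1)→(B,1,→)
state=B head=3 tape=11_1[2]2__   (B,2)→(C,2,→)
state=C head=4 tape=11_12[2]__   (C,2)→(A,1,←)
state=A head=3 tape=11_1[2]1__   (A,2)→(B,1,←)
state=B head=2 tape=11_[1]11__   (B,1)→(B,1,→)
state=B head=3 tape=11_1[1]1__   (B,1)→(B,1,→)
state=B head=4 tape=11_11[1]__   (B,1)→(B,1,→)
state=B head=5 tape=11_111[_]_   (B,_)→(C,1,→)
state=C head=6 tape=11_1111[_]
At halt the head is at cell 6.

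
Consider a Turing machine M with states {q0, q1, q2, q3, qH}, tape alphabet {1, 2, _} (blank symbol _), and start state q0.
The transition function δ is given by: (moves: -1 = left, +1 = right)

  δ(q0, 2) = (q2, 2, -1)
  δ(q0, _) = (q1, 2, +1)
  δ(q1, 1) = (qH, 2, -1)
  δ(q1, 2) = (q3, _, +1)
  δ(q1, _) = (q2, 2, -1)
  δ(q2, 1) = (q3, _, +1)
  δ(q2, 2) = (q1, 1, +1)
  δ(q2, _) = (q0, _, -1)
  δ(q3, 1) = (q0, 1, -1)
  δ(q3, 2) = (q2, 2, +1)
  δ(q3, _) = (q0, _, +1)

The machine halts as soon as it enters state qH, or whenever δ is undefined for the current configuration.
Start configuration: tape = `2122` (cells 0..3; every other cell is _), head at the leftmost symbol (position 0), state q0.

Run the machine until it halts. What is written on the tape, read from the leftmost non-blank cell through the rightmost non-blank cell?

q0 | __[2]122__   read 2 → write 2, move -1, go to q2
q2 | _[_]2122__   read _ → write _, move -1, go to q0
q0 | [_]_2122__   read _ → write 2, move +1, go to q1
q1 | 2[_]2122__   read _ → write 2, move -1, go to q2
q2 | [2]22122__   read 2 → write 1, move +1, go to q1
q1 | 1[2]2122__   read 2 → write _, move +1, go to q3
q3 | 1_[2]122__   read 2 → write 2, move +1, go to q2
q2 | 1_2[1]22__   read 1 → write _, move +1, go to q3
q3 | 1_2_[2]2__   read 2 → write 2, move +1, go to q2
q2 | 1_2_2[2]__   read 2 → write 1, move +1, go to q1
q1 | 1_2_21[_]_   read _ → write 2, move -1, go to q2
q2 | 1_2_2[1]2_   read 1 → write _, move +1, go to q3
q3 | 1_2_2_[2]_   read 2 → write 2, move +1, go to q2
q2 | 1_2_2_2[_]   read _ → write _, move -1, go to q0
q0 | 1_2_2_[2]_   read 2 → write 2, move -1, go to q2
q2 | 1_2_2[_]2_   read _ → write _, move -1, go to q0
q0 | 1_2_[2]_2_   read 2 → write 2, move -1, go to q2
q2 | 1_2[_]2_2_   read _ → write _, move -1, go to q0
q0 | 1_[2]_2_2_   read 2 → write 2, move -1, go to q2
q2 | 1[_]2_2_2_   read _ → write _, move -1, go to q0
q0 | [1]_2_2_2_
The non-blank tape span at halt is 1_2_2_2.

1_2_2_2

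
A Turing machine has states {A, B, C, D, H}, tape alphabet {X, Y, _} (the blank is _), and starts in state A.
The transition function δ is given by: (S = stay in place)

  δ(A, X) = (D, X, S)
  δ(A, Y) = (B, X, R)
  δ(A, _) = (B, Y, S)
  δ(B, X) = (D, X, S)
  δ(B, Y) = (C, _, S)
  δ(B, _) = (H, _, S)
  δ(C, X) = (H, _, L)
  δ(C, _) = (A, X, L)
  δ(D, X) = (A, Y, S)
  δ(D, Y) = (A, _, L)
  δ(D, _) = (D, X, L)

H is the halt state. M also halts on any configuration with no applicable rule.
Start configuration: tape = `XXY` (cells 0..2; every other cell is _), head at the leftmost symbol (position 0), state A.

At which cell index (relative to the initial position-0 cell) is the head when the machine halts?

A | [X]XY_   read X → write X, move S, go to D
D | [X]XY_   read X → write Y, move S, go to A
A | [Y]XY_   read Y → write X, move R, go to B
B | X[X]Y_   read X → write X, move S, go to D
D | X[X]Y_   read X → write Y, move S, go to A
A | X[Y]Y_   read Y → write X, move R, go to B
B | XX[Y]_   read Y → write _, move S, go to C
C | XX[_]_   read _ → write X, move L, go to A
A | X[X]X_   read X → write X, move S, go to D
D | X[X]X_   read X → write Y, move S, go to A
A | X[Y]X_   read Y → write X, move R, go to B
B | XX[X]_   read X → write X, move S, go to D
D | XX[X]_   read X → write Y, move S, go to A
A | XX[Y]_   read Y → write X, move R, go to B
B | XXX[_]   read _ → write _, move S, go to H
H | XXX[_]
At halt the head is at cell 3.

3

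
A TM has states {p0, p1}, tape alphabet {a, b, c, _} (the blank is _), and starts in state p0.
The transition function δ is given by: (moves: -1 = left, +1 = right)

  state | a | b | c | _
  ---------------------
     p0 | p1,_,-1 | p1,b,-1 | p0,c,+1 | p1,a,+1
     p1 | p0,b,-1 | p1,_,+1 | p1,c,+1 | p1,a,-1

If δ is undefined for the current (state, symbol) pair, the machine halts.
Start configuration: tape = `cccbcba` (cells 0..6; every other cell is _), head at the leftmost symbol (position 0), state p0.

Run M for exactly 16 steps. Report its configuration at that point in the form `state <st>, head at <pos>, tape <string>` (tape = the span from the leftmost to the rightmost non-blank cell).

p0 | [c]ccbcba_   read c → write c, move +1, go to p0
p0 | c[c]cbcba_   read c → write c, move +1, go to p0
p0 | cc[c]bcba_   read c → write c, move +1, go to p0
p0 | ccc[b]cba_   read b → write b, move -1, go to p1
p1 | cc[c]bcba_   read c → write c, move +1, go to p1
p1 | ccc[b]cba_   read b → write _, move +1, go to p1
p1 | ccc_[c]ba_   read c → write c, move +1, go to p1
p1 | ccc_c[b]a_   read b → write _, move +1, go to p1
p1 | ccc_c_[a]_   read a → write b, move -1, go to p0
p0 | ccc_c[_]b_   read _ → write a, move +1, go to p1
p1 | ccc_ca[b]_   read b → write _, move +1, go to p1
p1 | ccc_ca_[_]   read _ → write a, move -1, go to p1
p1 | ccc_ca[_]a   read _ → write a, move -1, go to p1
p1 | ccc_c[a]aa   read a → write b, move -1, go to p0
p0 | ccc_[c]baa   read c → write c, move +1, go to p0
p0 | ccc_c[b]aa   read b → write b, move -1, go to p1
p1 | ccc_[c]baa
After 16 steps: state p1, head at 4, tape ccc_cbaa.

state p1, head at 4, tape ccc_cbaa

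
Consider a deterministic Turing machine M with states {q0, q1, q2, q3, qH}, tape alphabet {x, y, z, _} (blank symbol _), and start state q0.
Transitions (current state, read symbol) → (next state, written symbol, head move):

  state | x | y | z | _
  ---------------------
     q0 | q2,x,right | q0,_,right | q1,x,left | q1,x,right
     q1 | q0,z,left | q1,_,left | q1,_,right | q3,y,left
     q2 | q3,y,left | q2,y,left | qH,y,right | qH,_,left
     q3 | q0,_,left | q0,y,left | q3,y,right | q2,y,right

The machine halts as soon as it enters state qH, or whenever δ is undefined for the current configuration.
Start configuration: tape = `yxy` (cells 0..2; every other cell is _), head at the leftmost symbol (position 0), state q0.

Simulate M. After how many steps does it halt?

8

q0 | __[y]xy   read y → write _, move right, go to q0
q0 | ___[x]y   read x → write x, move right, go to q2
q2 | ___x[y]   read y → write y, move left, go to q2
q2 | ___[x]y   read x → write y, move left, go to q3
q3 | __[_]yy   read _ → write y, move right, go to q2
q2 | __y[y]y   read y → write y, move left, go to q2
q2 | __[y]yy   read y → write y, move left, go to q2
q2 | _[_]yyy   read _ → write _, move left, go to qH
qH | [_]_yyy
M halts after 8 transitions.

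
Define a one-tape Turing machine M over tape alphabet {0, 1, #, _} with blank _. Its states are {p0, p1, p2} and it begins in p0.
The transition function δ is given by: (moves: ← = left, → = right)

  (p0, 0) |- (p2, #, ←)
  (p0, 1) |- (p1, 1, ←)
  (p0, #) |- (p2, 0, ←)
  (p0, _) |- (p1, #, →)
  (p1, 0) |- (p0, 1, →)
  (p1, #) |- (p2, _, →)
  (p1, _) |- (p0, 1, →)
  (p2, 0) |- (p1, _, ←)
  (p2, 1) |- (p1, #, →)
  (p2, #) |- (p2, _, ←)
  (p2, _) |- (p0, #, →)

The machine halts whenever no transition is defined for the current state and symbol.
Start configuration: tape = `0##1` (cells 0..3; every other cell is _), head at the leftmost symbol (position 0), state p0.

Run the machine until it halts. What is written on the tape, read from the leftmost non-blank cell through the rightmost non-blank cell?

p0 | __[0]##1   read 0 → write #, move ←, go to p2
p2 | _[_]###1   read _ → write #, move →, go to p0
p0 | _#[#]##1   read # → write 0, move ←, go to p2
p2 | _[#]0##1   read # → write _, move ←, go to p2
p2 | [_]_0##1   read _ → write #, move →, go to p0
p0 | #[_]0##1   read _ → write #, move →, go to p1
p1 | ##[0]##1   read 0 → write 1, move →, go to p0
p0 | ##1[#]#1   read # → write 0, move ←, go to p2
p2 | ##[1]0#1   read 1 → write #, move →, go to p1
p1 | ###[0]#1   read 0 → write 1, move →, go to p0
p0 | ###1[#]1   read # → write 0, move ←, go to p2
p2 | ###[1]01   read 1 → write #, move →, go to p1
p1 | ####[0]1   read 0 → write 1, move →, go to p0
p0 | ####1[1]   read 1 → write 1, move ←, go to p1
p1 | ####[1]1
The non-blank tape span at halt is ####11.

####11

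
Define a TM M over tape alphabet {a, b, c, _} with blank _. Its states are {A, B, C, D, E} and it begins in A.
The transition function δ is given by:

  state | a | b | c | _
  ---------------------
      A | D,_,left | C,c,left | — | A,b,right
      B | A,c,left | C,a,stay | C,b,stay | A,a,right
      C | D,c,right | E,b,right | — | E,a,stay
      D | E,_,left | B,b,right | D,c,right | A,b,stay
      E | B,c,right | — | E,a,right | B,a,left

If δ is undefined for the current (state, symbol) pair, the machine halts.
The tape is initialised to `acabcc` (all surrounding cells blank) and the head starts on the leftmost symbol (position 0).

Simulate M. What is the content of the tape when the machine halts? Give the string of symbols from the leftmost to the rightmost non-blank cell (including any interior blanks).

A | __[a]cabcc   read a → write _, move left, go to D
D | _[_]_cabcc   read _ → write b, move stay, go to A
A | _[b]_cabcc   read b → write c, move left, go to C
C | [_]c_cabcc   read _ → write a, move stay, go to E
E | [a]c_cabcc   read a → write c, move right, go to B
B | c[c]_cabcc   read c → write b, move stay, go to C
C | c[b]_cabcc   read b → write b, move right, go to E
E | cb[_]cabcc   read _ → write a, move left, go to B
B | c[b]acabcc   read b → write a, move stay, go to C
C | c[a]acabcc   read a → write c, move right, go to D
D | cc[a]cabcc   read a → write _, move left, go to E
E | c[c]_cabcc   read c → write a, move right, go to E
E | ca[_]cabcc   read _ → write a, move left, go to B
B | c[a]acabcc   read a → write c, move left, go to A
A | [c]cacabcc
The non-blank tape span at halt is ccacabcc.

ccacabcc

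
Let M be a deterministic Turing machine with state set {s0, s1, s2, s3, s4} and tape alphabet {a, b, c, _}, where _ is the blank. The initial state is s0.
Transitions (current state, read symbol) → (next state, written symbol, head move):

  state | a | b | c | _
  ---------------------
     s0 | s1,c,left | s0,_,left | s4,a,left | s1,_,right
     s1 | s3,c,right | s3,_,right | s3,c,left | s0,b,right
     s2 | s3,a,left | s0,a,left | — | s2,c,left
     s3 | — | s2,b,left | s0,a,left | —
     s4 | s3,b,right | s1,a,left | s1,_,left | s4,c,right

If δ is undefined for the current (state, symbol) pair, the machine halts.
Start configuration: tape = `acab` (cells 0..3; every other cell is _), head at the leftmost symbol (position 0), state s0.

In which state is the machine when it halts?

s3

s0 | __[a]cab   read a → write c, move left, go to s1
s1 | _[_]ccab   read _ → write b, move right, go to s0
s0 | _b[c]cab   read c → write a, move left, go to s4
s4 | _[b]acab   read b → write a, move left, go to s1
s1 | [_]aacab   read _ → write b, move right, go to s0
s0 | b[a]acab   read a → write c, move left, go to s1
s1 | [b]cacab   read b → write _, move right, go to s3
s3 | _[c]acab   read c → write a, move left, go to s0
s0 | [_]aacab   read _ → write _, move right, go to s1
s1 | _[a]acab   read a → write c, move right, go to s3
s3 | _c[a]cab
No transition is defined for (s3, a); M halts in state s3.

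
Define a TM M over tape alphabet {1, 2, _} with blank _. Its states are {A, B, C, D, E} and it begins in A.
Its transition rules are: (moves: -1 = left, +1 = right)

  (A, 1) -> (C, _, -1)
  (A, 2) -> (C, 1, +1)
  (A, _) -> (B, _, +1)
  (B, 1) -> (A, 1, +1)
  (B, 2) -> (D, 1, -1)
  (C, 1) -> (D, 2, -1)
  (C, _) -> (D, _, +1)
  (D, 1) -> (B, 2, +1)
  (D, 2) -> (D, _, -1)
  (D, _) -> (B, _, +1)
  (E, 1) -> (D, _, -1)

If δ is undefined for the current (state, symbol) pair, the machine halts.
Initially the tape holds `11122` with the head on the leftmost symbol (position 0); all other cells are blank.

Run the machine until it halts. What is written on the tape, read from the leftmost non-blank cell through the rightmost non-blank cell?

1_11

A | _[1]1122___   read 1 → write _, move -1, go to C
C | [_]_1122___   read _ → write _, move +1, go to D
D | _[_]1122___   read _ → write _, move +1, go to B
B | __[1]122___   read 1 → write 1, move +1, go to A
A | __1[1]22___   read 1 → write _, move -1, go to C
C | __[1]_22___   read 1 → write 2, move -1, go to D
D | _[_]2_22___   read _ → write _, move +1, go to B
B | __[2]_22___   read 2 → write 1, move -1, go to D
D | _[_]1_22___   read _ → write _, move +1, go to B
B | __[1]_22___   read 1 → write 1, move +1, go to A
A | __1[_]22___   read _ → write _, move +1, go to B
B | __1_[2]2___   read 2 → write 1, move -1, go to D
D | __1[_]12___   read _ → write _, move +1, go to B
B | __1_[1]2___   read 1 → write 1, move +1, go to A
A | __1_1[2]___   read 2 → write 1, move +1, go to C
C | __1_11[_]__   read _ → write _, move +1, go to D
D | __1_11_[_]_   read _ → write _, move +1, go to B
B | __1_11__[_]
The non-blank tape span at halt is 1_11.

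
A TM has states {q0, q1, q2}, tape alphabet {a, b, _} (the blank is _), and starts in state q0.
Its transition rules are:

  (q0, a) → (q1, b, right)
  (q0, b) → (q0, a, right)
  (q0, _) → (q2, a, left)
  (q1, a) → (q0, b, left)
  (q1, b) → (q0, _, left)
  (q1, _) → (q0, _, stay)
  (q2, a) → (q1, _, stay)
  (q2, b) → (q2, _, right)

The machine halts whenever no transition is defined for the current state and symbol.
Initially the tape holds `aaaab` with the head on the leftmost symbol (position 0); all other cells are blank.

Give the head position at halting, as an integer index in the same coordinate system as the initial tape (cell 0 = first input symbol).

-1

q0 | _[a]aaab_   read a → write b, move right, go to q1
q1 | _b[a]aab_   read a → write b, move left, go to q0
q0 | _[b]baab_   read b → write a, move right, go to q0
q0 | _a[b]aab_   read b → write a, move right, go to q0
q0 | _aa[a]ab_   read a → write b, move right, go to q1
q1 | _aab[a]b_   read a → write b, move left, go to q0
q0 | _aa[b]bb_   read b → write a, move right, go to q0
q0 | _aaa[b]b_   read b → write a, move right, go to q0
q0 | _aaaa[b]_   read b → write a, move right, go to q0
q0 | _aaaaa[_]   read _ → write a, move left, go to q2
q2 | _aaaa[a]a   read a → write _, move stay, go to q1
q1 | _aaaa[_]a   read _ → write _, move stay, go to q0
q0 | _aaaa[_]a   read _ → write a, move left, go to q2
q2 | _aaa[a]aa   read a → write _, move stay, go to q1
q1 | _aaa[_]aa   read _ → write _, move stay, go to q0
q0 | _aaa[_]aa   read _ → write a, move left, go to q2
q2 | _aa[a]aaa   read a → write _, move stay, go to q1
q1 | _aa[_]aaa   read _ → write _, move stay, go to q0
q0 | _aa[_]aaa   read _ → write a, move left, go to q2
q2 | _a[a]aaaa   read a → write _, move stay, go to q1
q1 | _a[_]aaaa   read _ → write _, move stay, go to q0
q0 | _a[_]aaaa   read _ → write a, move left, go to q2
q2 | _[a]aaaaa   read a → write _, move stay, go to q1
q1 | _[_]aaaaa   read _ → write _, move stay, go to q0
q0 | _[_]aaaaa   read _ → write a, move left, go to q2
q2 | [_]aaaaaa
At halt the head is at cell -1.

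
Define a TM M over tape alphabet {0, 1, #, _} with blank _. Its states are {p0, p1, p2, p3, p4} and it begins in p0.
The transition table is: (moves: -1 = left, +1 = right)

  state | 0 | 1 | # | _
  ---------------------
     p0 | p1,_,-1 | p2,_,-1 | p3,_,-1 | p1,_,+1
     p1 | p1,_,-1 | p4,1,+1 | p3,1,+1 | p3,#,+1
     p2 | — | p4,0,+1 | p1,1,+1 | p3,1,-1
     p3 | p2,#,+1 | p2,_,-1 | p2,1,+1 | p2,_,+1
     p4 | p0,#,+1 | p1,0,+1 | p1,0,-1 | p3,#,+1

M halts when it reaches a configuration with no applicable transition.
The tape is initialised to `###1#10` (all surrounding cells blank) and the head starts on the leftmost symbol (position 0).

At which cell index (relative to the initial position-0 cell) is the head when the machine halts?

p0 | _[#]##1#10   read # → write _, move -1, go to p3
p3 | [_]_##1#10   read _ → write _, move +1, go to p2
p2 | _[_]##1#10   read _ → write 1, move -1, go to p3
p3 | [_]1##1#10   read _ → write _, move +1, go to p2
p2 | _[1]##1#10   read 1 → write 0, move +1, go to p4
p4 | _0[#]#1#10   read # → write 0, move -1, go to p1
p1 | _[0]0#1#10   read 0 → write _, move -1, go to p1
p1 | [_]_0#1#10   read _ → write #, move +1, go to p3
p3 | #[_]0#1#10   read _ → write _, move +1, go to p2
p2 | #_[0]#1#10
At halt the head is at cell 1.

1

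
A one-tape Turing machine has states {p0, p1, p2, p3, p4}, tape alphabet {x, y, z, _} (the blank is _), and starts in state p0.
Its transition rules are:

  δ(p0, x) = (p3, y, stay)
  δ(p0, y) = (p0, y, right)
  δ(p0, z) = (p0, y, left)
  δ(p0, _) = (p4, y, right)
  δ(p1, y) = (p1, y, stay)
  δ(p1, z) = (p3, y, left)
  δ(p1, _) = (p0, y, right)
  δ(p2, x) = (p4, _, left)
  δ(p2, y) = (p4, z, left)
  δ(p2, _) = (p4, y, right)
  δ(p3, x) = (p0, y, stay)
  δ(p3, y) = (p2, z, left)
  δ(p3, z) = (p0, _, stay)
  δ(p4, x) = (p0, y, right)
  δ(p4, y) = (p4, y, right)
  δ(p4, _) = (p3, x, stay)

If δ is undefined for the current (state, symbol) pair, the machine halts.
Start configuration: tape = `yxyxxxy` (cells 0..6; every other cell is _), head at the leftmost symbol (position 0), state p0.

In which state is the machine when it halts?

p4

state=p0 head=0 tape=_[y]xyxxxy   (p0,y)→(p0,y,right)
state=p0 head=1 tape=_y[x]yxxxy   (p0,x)→(p3,y,stay)
state=p3 head=1 tape=_y[y]yxxxy   (p3,y)→(p2,z,left)
state=p2 head=0 tape=_[y]zyxxxy   (p2,y)→(p4,z,left)
state=p4 head=-1 tape=[_]zzyxxxy   (p4,_)→(p3,x,stay)
state=p3 head=-1 tape=[x]zzyxxxy   (p3,x)→(p0,y,stay)
state=p0 head=-1 tape=[y]zzyxxxy   (p0,y)→(p0,y,right)
state=p0 head=0 tape=y[z]zyxxxy   (p0,z)→(p0,y,left)
state=p0 head=-1 tape=[y]yzyxxxy   (p0,y)→(p0,y,right)
state=p0 head=0 tape=y[y]zyxxxy   (p0,y)→(p0,y,right)
state=p0 head=1 tape=yy[z]yxxxy   (p0,z)→(p0,y,left)
state=p0 head=0 tape=y[y]yyxxxy   (p0,y)→(p0,y,right)
state=p0 head=1 tape=yy[y]yxxxy   (p0,y)→(p0,y,right)
state=p0 head=2 tape=yyy[y]xxxy   (p0,y)→(p0,y,right)
state=p0 head=3 tape=yyyy[x]xxy   (p0,x)→(p3,y,stay)
state=p3 head=3 tape=yyyy[y]xxy   (p3,y)→(p2,z,left)
state=p2 head=2 tape=yyy[y]zxxy   (p2,y)→(p4,z,left)
state=p4 head=1 tape=yy[y]zzxxy   (p4,y)→(p4,y,right)
state=p4 head=2 tape=yyy[z]zxxy
No transition is defined for (p4, z); M halts in state p4.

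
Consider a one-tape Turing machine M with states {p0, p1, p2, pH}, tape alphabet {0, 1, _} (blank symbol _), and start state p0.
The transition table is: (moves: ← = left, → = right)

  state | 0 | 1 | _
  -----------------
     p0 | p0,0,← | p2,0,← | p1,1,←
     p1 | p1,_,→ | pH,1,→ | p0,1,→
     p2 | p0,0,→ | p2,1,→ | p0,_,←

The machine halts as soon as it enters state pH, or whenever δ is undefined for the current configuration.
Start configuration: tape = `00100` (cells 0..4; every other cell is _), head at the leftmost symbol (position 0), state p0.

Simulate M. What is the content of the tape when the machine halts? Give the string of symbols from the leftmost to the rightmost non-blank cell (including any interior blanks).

1_10000100

p0 | _____[0]0100   read 0 → write 0, move ←, go to p0
p0 | ____[_]00100   read _ → write 1, move ←, go to p1
p1 | ___[_]100100   read _ → write 1, move →, go to p0
p0 | ___1[1]00100   read 1 → write 0, move ←, go to p2
p2 | ___[1]000100   read 1 → write 1, move →, go to p2
p2 | ___1[0]00100   read 0 → write 0, move →, go to p0
p0 | ___10[0]0100   read 0 → write 0, move ←, go to p0
p0 | ___1[0]00100   read 0 → write 0, move ←, go to p0
p0 | ___[1]000100   read 1 → write 0, move ←, go to p2
p2 | __[_]0000100   read _ → write _, move ←, go to p0
p0 | _[_]_0000100   read _ → write 1, move ←, go to p1
p1 | [_]1_0000100   read _ → write 1, move →, go to p0
p0 | 1[1]_0000100   read 1 → write 0, move ←, go to p2
p2 | [1]0_0000100   read 1 → write 1, move →, go to p2
p2 | 1[0]_0000100   read 0 → write 0, move →, go to p0
p0 | 10[_]0000100   read _ → write 1, move ←, go to p1
p1 | 1[0]10000100   read 0 → write _, move →, go to p1
p1 | 1_[1]0000100   read 1 → write 1, move →, go to pH
pH | 1_1[0]000100
The non-blank tape span at halt is 1_10000100.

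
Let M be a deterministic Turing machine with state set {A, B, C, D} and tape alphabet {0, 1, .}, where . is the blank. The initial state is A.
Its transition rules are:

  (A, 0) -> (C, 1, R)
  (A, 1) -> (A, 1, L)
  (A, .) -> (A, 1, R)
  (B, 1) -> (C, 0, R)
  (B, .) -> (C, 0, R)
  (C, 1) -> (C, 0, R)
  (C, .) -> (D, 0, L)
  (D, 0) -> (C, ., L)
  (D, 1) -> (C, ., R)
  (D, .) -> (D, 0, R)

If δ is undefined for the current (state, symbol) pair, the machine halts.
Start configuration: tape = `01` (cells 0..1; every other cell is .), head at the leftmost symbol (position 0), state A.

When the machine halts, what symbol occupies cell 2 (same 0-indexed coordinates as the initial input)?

0

A | ..[0]1.   read 0 → write 1, move R, go to C
C | ..1[1].   read 1 → write 0, move R, go to C
C | ..10[.]   read . → write 0, move L, go to D
D | ..1[0]0   read 0 → write ., move L, go to C
C | ..[1].0   read 1 → write 0, move R, go to C
C | ..0[.]0   read . → write 0, move L, go to D
D | ..[0]00   read 0 → write ., move L, go to C
C | .[.].00   read . → write 0, move L, go to D
D | [.]0.00   read . → write 0, move R, go to D
D | 0[0].00   read 0 → write ., move L, go to C
C | [0]..00
Cell 2 holds 0 when M halts.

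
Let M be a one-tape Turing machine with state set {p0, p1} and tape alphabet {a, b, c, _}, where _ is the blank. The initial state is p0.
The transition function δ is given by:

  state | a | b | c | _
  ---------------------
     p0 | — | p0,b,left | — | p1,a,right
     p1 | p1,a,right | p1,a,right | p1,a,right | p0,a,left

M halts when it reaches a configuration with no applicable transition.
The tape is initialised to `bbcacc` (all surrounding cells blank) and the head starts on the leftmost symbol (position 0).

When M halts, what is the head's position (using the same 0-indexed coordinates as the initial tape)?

p0 | _[b]bcacc_   read b → write b, move left, go to p0
p0 | [_]bbcacc_   read _ → write a, move right, go to p1
p1 | a[b]bcacc_   read b → write a, move right, go to p1
p1 | aa[b]cacc_   read b → write a, move right, go to p1
p1 | aaa[c]acc_   read c → write a, move right, go to p1
p1 | aaaa[a]cc_   read a → write a, move right, go to p1
p1 | aaaaa[c]c_   read c → write a, move right, go to p1
p1 | aaaaaa[c]_   read c → write a, move right, go to p1
p1 | aaaaaaa[_]   read _ → write a, move left, go to p0
p0 | aaaaaa[a]a
At halt the head is at cell 5.

5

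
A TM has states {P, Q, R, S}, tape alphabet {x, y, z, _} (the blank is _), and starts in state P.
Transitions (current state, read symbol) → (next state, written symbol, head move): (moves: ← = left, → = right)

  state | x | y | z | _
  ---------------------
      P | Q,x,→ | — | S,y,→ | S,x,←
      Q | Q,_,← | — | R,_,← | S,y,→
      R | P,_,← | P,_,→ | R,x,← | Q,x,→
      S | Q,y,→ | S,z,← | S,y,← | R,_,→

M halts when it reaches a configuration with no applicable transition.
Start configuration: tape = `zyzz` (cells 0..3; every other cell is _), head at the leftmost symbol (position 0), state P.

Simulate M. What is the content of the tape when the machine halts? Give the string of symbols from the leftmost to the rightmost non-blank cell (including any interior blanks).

yy_xy__z

state=P head=0 tape=____[z]yzz   (P,z)→(S,y,→)
state=S head=1 tape=____y[y]zz   (S,y)→(S,z,←)
state=S head=0 tape=____[y]zzz   (S,y)→(S,z,←)
state=S head=-1 tape=___[_]zzzz   (S,_)→(R,_,→)
state=R head=0 tape=____[z]zzz   (R,z)→(R,x,←)
state=R head=-1 tape=___[_]xzzz   (R,_)→(Q,x,→)
state=Q head=0 tape=___x[x]zzz   (Q,x)→(Q,_,←)
state=Q head=-1 tape=___[x]_zzz   (Q,x)→(Q,_,←)
state=Q head=-2 tape=__[_]__zzz   (Q,_)→(S,y,→)
state=S head=-1 tape=__y[_]_zzz   (S,_)→(R,_,→)
state=R head=0 tape=__y_[_]zzz   (R,_)→(Q,x,→)
state=Q head=1 tape=__y_x[z]zz   (Q,z)→(R,_,←)
state=R head=0 tape=__y_[x]_zz   (R,x)→(P,_,←)
state=P head=-1 tape=__y[_]__zz   (P,_)→(S,x,←)
state=S head=-2 tape=__[y]x__zz   (S,y)→(S,z,←)
state=S head=-3 tape=_[_]zx__zz   (S,_)→(R,_,→)
state=R head=-2 tape=__[z]x__zz   (R,z)→(R,x,←)
state=R head=-3 tape=_[_]xx__zz   (R,_)→(Q,x,→)
state=Q head=-2 tape=_x[x]x__zz   (Q,x)→(Q,_,←)
state=Q head=-3 tape=_[x]_x__zz   (Q,x)→(Q,_,←)
state=Q head=-4 tape=[_]__x__zz   (Q,_)→(S,y,→)
state=S head=-3 tape=y[_]_x__zz   (S,_)→(R,_,→)
state=R head=-2 tape=y_[_]x__zz   (R,_)→(Q,x,→)
state=Q head=-1 tape=y_x[x]__zz   (Q,x)→(Q,_,←)
state=Q head=-2 tape=y_[x]___zz   (Q,x)→(Q,_,←)
state=Q head=-3 tape=y[_]____zz   (Q,_)→(S,y,→)
state=S head=-2 tape=yy[_]___zz   (S,_)→(R,_,→)
state=R head=-1 tape=yy_[_]__zz   (R,_)→(Q,x,→)
state=Q head=0 tape=yy_x[_]_zz   (Q,_)→(S,y,→)
state=S head=1 tape=yy_xy[_]zz   (S,_)→(R,_,→)
state=R head=2 tape=yy_xy_[z]z   (R,z)→(R,x,←)
state=R head=1 tape=yy_xy[_]xz   (R,_)→(Q,x,→)
state=Q head=2 tape=yy_xyx[x]z   (Q,x)→(Q,_,←)
state=Q head=1 tape=yy_xy[x]_z   (Q,x)→(Q,_,←)
state=Q head=0 tape=yy_x[y]__z
The non-blank tape span at halt is yy_xy__z.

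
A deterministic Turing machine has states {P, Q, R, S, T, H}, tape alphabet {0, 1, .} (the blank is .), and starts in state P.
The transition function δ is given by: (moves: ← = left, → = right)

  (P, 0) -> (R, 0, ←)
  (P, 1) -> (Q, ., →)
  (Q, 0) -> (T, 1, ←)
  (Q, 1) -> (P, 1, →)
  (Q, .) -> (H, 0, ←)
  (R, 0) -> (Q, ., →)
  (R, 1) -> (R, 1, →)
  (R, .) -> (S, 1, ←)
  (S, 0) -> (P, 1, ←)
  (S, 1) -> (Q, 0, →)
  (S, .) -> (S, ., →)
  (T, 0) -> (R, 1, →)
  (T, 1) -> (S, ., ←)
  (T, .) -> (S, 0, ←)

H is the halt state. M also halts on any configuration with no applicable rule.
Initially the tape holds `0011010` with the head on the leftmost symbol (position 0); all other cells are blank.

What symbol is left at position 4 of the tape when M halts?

1

P | ..[0]011010.   read 0 → write 0, move ←, go to R
R | .[.]0011010.   read . → write 1, move ←, go to S
S | [.]10011010.   read . → write ., move →, go to S
S | .[1]0011010.   read 1 → write 0, move →, go to Q
Q | .0[0]011010.   read 0 → write 1, move ←, go to T
T | .[0]1011010.   read 0 → write 1, move →, go to R
R | .1[1]011010.   read 1 → write 1, move →, go to R
R | .11[0]11010.   read 0 → write ., move →, go to Q
Q | .11.[1]1010.   read 1 → write 1, move →, go to P
P | .11.1[1]010.   read 1 → write ., move →, go to Q
Q | .11.1.[0]10.   read 0 → write 1, move ←, go to T
T | .11.1[.]110.   read . → write 0, move ←, go to S
S | .11.[1]0110.   read 1 → write 0, move →, go to Q
Q | .11.0[0]110.   read 0 → write 1, move ←, go to T
T | .11.[0]1110.   read 0 → write 1, move →, go to R
R | .11.1[1]110.   read 1 → write 1, move →, go to R
R | .11.11[1]10.   read 1 → write 1, move →, go to R
R | .11.111[1]0.   read 1 → write 1, move →, go to R
R | .11.1111[0].   read 0 → write ., move →, go to Q
Q | .11.1111.[.]   read . → write 0, move ←, go to H
H | .11.1111[.]0
Cell 4 holds 1 when M halts.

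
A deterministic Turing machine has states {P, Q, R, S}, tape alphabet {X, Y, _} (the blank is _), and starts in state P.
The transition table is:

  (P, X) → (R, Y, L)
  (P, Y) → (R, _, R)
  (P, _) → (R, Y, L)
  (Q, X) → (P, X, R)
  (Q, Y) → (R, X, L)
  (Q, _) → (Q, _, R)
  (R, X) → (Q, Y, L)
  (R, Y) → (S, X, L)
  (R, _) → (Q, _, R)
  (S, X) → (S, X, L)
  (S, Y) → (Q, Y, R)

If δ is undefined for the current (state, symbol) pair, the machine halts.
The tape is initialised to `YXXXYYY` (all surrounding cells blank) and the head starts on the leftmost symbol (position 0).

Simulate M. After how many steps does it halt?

state=P head=0 tape=[Y]XXXYYY   (P,Y)→(R,_,R)
state=R head=1 tape=_[X]XXYYY   (R,X)→(Q,Y,L)
state=Q head=0 tape=[_]YXXYYY   (Q,_)→(Q,_,R)
state=Q head=1 tape=_[Y]XXYYY   (Q,Y)→(R,X,L)
state=R head=0 tape=[_]XXXYYY   (R,_)→(Q,_,R)
state=Q head=1 tape=_[X]XXYYY   (Q,X)→(P,X,R)
state=P head=2 tape=_X[X]XYYY   (P,X)→(R,Y,L)
state=R head=1 tape=_[X]YXYYY   (R,X)→(Q,Y,L)
state=Q head=0 tape=[_]YYXYYY   (Q,_)→(Q,_,R)
state=Q head=1 tape=_[Y]YXYYY   (Q,Y)→(R,X,L)
state=R head=0 tape=[_]XYXYYY   (R,_)→(Q,_,R)
state=Q head=1 tape=_[X]YXYYY   (Q,X)→(P,X,R)
state=P head=2 tape=_X[Y]XYYY   (P,Y)→(R,_,R)
state=R head=3 tape=_X_[X]YYY   (R,X)→(Q,Y,L)
state=Q head=2 tape=_X[_]YYYY   (Q,_)→(Q,_,R)
state=Q head=3 tape=_X_[Y]YYY   (Q,Y)→(R,X,L)
state=R head=2 tape=_X[_]XYYY   (R,_)→(Q,_,R)
state=Q head=3 tape=_X_[X]YYY   (Q,X)→(P,X,R)
state=P head=4 tape=_X_X[Y]YY   (P,Y)→(R,_,R)
state=R head=5 tape=_X_X_[Y]Y   (R,Y)→(S,X,L)
state=S head=4 tape=_X_X[_]XY
M halts after 20 transitions.

20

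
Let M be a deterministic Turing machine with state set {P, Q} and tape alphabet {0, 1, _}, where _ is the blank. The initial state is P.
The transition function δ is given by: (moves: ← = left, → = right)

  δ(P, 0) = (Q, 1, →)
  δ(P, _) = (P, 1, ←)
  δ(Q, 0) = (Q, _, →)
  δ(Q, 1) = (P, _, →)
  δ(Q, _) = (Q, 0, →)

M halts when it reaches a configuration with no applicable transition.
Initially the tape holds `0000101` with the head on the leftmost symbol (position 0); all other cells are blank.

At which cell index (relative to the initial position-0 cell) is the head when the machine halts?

P | [0]000101_   read 0 → write 1, move →, go to Q
Q | 1[0]00101_   read 0 → write _, move →, go to Q
Q | 1_[0]0101_   read 0 → write _, move →, go to Q
Q | 1__[0]101_   read 0 → write _, move →, go to Q
Q | 1___[1]01_   read 1 → write _, move →, go to P
P | 1____[0]1_   read 0 → write 1, move →, go to Q
Q | 1____1[1]_   read 1 → write _, move →, go to P
P | 1____1_[_]   read _ → write 1, move ←, go to P
P | 1____1[_]1   read _ → write 1, move ←, go to P
P | 1____[1]11
At halt the head is at cell 5.

5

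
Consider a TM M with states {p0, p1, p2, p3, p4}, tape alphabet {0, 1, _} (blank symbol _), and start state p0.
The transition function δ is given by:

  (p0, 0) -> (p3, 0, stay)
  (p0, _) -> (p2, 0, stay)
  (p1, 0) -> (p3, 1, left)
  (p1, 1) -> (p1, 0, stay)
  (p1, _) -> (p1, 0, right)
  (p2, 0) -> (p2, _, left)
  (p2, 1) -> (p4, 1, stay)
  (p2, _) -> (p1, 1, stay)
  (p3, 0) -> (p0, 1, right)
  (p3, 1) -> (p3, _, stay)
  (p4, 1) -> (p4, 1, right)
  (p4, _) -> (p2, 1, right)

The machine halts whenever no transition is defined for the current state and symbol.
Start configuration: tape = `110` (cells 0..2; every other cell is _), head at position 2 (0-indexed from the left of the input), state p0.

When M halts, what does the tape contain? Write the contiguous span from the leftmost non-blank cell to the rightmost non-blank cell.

111_1

p0 | 11[0]__   read 0 → write 0, move stay, go to p3
p3 | 11[0]__   read 0 → write 1, move right, go to p0
p0 | 111[_]_   read _ → write 0, move stay, go to p2
p2 | 111[0]_   read 0 → write _, move left, go to p2
p2 | 11[1]__   read 1 → write 1, move stay, go to p4
p4 | 11[1]__   read 1 → write 1, move right, go to p4
p4 | 111[_]_   read _ → write 1, move right, go to p2
p2 | 1111[_]   read _ → write 1, move stay, go to p1
p1 | 1111[1]   read 1 → write 0, move stay, go to p1
p1 | 1111[0]   read 0 → write 1, move left, go to p3
p3 | 111[1]1   read 1 → write _, move stay, go to p3
p3 | 111[_]1
The non-blank tape span at halt is 111_1.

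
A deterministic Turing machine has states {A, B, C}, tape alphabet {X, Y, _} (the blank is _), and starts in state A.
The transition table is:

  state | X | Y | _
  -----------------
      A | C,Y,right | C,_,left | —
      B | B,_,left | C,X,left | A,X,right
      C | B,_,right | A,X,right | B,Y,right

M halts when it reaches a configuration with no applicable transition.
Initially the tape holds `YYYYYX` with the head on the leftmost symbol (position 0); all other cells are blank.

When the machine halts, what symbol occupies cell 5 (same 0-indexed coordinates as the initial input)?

Y

state=A head=0 tape=_[Y]YYYYX___   (A,Y)→(C,_,left)
state=C head=-1 tape=[_]_YYYYX___   (C,_)→(B,Y,right)
state=B head=0 tape=Y[_]YYYYX___   (B,_)→(A,X,right)
state=A head=1 tape=YX[Y]YYYX___   (A,Y)→(C,_,left)
state=C head=0 tape=Y[X]_YYYX___   (C,X)→(B,_,right)
state=B head=1 tape=Y_[_]YYYX___   (B,_)→(A,X,right)
state=A head=2 tape=Y_X[Y]YYX___   (A,Y)→(C,_,left)
state=C head=1 tape=Y_[X]_YYX___   (C,X)→(B,_,right)
state=B head=2 tape=Y__[_]YYX___   (B,_)→(A,X,right)
state=A head=3 tape=Y__X[Y]YX___   (A,Y)→(C,_,left)
state=C head=2 tape=Y__[X]_YX___   (C,X)→(B,_,right)
state=B head=3 tape=Y___[_]YX___   (B,_)→(A,X,right)
state=A head=4 tape=Y___X[Y]X___   (A,Y)→(C,_,left)
state=C head=3 tape=Y___[X]_X___   (C,X)→(B,_,right)
state=B head=4 tape=Y____[_]X___   (B,_)→(A,X,right)
state=A head=5 tape=Y____X[X]___   (A,X)→(C,Y,right)
state=C head=6 tape=Y____XY[_]__   (C,_)→(B,Y,right)
state=B head=7 tape=Y____XYY[_]_   (B,_)→(A,X,right)
state=A head=8 tape=Y____XYYX[_]
Cell 5 holds Y when M halts.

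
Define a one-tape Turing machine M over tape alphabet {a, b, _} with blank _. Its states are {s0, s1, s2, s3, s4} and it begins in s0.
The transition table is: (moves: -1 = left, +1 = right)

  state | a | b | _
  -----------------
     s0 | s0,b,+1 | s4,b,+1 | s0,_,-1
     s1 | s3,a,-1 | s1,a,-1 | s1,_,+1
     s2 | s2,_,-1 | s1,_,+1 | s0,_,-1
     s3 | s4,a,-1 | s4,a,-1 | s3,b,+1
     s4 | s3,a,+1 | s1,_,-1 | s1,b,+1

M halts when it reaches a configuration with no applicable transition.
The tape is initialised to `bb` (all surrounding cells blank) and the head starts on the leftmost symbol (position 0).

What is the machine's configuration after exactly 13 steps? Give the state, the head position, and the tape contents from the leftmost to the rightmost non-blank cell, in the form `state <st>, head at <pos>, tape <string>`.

state s4, head at -1, tape ba

state=s0 head=0 tape=__[b]b   (s0,b)→(s4,b,+1)
state=s4 head=1 tape=__b[b]   (s4,b)→(s1,_,-1)
state=s1 head=0 tape=__[b]_   (s1,b)→(s1,a,-1)
state=s1 head=-1 tape=_[_]a_   (s1,_)→(s1,_,+1)
state=s1 head=0 tape=__[a]_   (s1,a)→(s3,a,-1)
state=s3 head=-1 tape=_[_]a_   (s3,_)→(s3,b,+1)
state=s3 head=0 tape=_b[a]_   (s3,a)→(s4,a,-1)
state=s4 head=-1 tape=_[b]a_   (s4,b)→(s1,_,-1)
state=s1 head=-2 tape=[_]_a_   (s1,_)→(s1,_,+1)
state=s1 head=-1 tape=_[_]a_   (s1,_)→(s1,_,+1)
state=s1 head=0 tape=__[a]_   (s1,a)→(s3,a,-1)
state=s3 head=-1 tape=_[_]a_   (s3,_)→(s3,b,+1)
state=s3 head=0 tape=_b[a]_   (s3,a)→(s4,a,-1)
state=s4 head=-1 tape=_[b]a_
After 13 steps: state s4, head at -1, tape ba.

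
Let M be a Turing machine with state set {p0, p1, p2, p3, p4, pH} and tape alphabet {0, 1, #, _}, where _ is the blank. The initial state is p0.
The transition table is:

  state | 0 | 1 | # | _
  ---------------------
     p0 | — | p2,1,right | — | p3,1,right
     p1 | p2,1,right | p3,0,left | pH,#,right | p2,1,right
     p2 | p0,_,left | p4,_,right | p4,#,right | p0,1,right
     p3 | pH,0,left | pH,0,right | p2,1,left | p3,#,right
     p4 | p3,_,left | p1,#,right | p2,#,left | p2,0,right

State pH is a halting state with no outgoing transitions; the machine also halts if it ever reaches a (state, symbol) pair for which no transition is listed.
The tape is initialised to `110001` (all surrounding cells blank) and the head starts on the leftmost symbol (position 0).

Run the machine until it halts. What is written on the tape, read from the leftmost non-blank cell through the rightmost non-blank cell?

1##001

state=p0 head=0 tape=[1]10001   (p0,1)→(p2,1,right)
state=p2 head=1 tape=1[1]0001   (p2,1)→(p4,_,right)
state=p4 head=2 tape=1_[0]001   (p4,0)→(p3,_,left)
state=p3 head=1 tape=1[_]_001   (p3,_)→(p3,#,right)
state=p3 head=2 tape=1#[_]001   (p3,_)→(p3,#,right)
state=p3 head=3 tape=1##[0]01   (p3,0)→(pH,0,left)
state=pH head=2 tape=1#[#]001
The non-blank tape span at halt is 1##001.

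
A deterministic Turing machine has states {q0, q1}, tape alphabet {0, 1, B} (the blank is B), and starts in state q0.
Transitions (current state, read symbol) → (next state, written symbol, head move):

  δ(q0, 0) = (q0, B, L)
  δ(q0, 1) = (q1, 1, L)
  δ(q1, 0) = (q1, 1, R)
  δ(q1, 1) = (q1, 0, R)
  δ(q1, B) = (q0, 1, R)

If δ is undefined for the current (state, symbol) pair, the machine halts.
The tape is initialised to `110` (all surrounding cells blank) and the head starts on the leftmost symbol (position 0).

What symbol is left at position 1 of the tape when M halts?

0

q0 | B[1]10BB   read 1 → write 1, move L, go to q1
q1 | [B]110BB   read B → write 1, move R, go to q0
q0 | 1[1]10BB   read 1 → write 1, move L, go to q1
q1 | [1]110BB   read 1 → write 0, move R, go to q1
q1 | 0[1]10BB   read 1 → write 0, move R, go to q1
q1 | 00[1]0BB   read 1 → write 0, move R, go to q1
q1 | 000[0]BB   read 0 → write 1, move R, go to q1
q1 | 0001[B]B   read B → write 1, move R, go to q0
q0 | 00011[B]
Cell 1 holds 0 when M halts.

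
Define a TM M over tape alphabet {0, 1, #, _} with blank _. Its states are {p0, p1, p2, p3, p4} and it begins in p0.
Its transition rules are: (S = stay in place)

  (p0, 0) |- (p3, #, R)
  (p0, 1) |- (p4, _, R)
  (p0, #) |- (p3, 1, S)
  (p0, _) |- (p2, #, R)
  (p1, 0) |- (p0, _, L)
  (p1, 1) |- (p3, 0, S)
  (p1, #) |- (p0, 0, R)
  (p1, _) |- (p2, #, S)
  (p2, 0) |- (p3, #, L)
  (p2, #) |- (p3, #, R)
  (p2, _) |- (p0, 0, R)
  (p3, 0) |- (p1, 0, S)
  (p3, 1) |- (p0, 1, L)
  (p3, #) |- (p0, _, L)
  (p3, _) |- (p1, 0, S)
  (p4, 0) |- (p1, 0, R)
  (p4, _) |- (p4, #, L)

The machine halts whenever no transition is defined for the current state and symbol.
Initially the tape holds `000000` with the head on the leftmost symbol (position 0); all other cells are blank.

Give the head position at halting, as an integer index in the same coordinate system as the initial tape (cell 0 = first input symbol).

0

state=p0 head=0 tape=_[0]00000   (p0,0)→(p3,#,R)
state=p3 head=1 tape=_#[0]0000   (p3,0)→(p1,0,S)
state=p1 head=1 tape=_#[0]0000   (p1,0)→(p0,_,L)
state=p0 head=0 tape=_[#]_0000   (p0,#)→(p3,1,S)
state=p3 head=0 tape=_[1]_0000   (p3,1)→(p0,1,L)
state=p0 head=-1 tape=[_]1_0000   (p0,_)→(p2,#,R)
state=p2 head=0 tape=#[1]_0000
At halt the head is at cell 0.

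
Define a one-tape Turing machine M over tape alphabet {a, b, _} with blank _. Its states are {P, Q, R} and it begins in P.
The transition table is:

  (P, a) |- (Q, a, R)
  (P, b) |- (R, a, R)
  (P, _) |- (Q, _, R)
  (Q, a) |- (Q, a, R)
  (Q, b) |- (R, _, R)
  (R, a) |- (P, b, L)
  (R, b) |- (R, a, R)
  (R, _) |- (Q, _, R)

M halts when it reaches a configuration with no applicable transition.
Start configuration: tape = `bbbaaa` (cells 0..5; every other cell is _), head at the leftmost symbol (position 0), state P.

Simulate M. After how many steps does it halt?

P | [b]bbaaa__   read b → write a, move R, go to R
R | a[b]baaa__   read b → write a, move R, go to R
R | aa[b]aaa__   read b → write a, move R, go to R
R | aaa[a]aa__   read a → write b, move L, go to P
P | aa[a]baa__   read a → write a, move R, go to Q
Q | aaa[b]aa__   read b → write _, move R, go to R
R | aaa_[a]a__   read a → write b, move L, go to P
P | aaa[_]ba__   read _ → write _, move R, go to Q
Q | aaa_[b]a__   read b → write _, move R, go to R
R | aaa__[a]__   read a → write b, move L, go to P
P | aaa_[_]b__   read _ → write _, move R, go to Q
Q | aaa__[b]__   read b → write _, move R, go to R
R | aaa___[_]_   read _ → write _, move R, go to Q
Q | aaa____[_]
M halts after 13 transitions.

13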